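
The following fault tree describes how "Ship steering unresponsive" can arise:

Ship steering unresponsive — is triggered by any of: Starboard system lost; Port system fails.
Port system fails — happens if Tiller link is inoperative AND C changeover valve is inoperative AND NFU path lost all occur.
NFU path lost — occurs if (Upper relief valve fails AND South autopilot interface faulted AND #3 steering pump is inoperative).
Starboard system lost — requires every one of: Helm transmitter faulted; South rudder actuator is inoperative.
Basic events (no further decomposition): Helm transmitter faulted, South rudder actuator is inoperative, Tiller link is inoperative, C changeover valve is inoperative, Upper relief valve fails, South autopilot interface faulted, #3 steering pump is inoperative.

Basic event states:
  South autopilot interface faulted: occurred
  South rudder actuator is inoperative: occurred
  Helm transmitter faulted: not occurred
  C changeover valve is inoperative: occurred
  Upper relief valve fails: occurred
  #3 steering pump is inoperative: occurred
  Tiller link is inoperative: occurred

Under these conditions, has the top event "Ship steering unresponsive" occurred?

Starboard system lost [AND]: Helm transmitter faulted=not, South rudder actuator is inoperative=occurs → not all inputs occur → does not occur.
NFU path lost [AND]: Upper relief valve fails=occurs, South autopilot interface faulted=occurs, #3 steering pump is inoperative=occurs → all inputs occur → occurs.
Port system fails [AND]: Tiller link is inoperative=occurs, C changeover valve is inoperative=occurs, NFU path lost=occurs → all inputs occur → occurs.
Ship steering unresponsive [OR]: Starboard system lost=not, Port system fails=occurs → at least one input occurs → occurs.

Yes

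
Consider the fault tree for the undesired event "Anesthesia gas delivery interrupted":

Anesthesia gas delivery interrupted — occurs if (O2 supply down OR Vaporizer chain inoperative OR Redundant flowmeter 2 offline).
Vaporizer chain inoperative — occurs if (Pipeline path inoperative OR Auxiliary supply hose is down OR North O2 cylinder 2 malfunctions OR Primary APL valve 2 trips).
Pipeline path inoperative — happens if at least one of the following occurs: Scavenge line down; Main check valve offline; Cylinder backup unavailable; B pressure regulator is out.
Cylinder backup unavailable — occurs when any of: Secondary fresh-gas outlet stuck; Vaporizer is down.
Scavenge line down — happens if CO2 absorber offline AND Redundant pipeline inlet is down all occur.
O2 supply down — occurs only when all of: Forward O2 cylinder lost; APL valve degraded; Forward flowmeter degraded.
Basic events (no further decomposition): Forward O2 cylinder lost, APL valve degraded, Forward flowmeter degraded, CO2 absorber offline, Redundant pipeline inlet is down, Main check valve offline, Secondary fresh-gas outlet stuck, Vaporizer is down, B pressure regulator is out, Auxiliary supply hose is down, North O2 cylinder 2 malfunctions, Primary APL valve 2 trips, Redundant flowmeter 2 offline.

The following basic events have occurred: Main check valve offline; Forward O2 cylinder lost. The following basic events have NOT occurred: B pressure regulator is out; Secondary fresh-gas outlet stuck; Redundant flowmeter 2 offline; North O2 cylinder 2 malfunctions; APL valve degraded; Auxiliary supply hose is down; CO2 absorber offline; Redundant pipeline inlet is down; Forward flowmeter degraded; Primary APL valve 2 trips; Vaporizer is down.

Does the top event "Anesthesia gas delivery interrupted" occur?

O2 supply down [AND]: Forward O2 cylinder lost=occurs, APL valve degraded=not, Forward flowmeter degraded=not → not all inputs occur → does not occur.
Scavenge line down [AND]: CO2 absorber offline=not, Redundant pipeline inlet is down=not → not all inputs occur → does not occur.
Cylinder backup unavailable [OR]: Secondary fresh-gas outlet stuck=not, Vaporizer is down=not → no input occurs → does not occur.
Pipeline path inoperative [OR]: Scavenge line down=not, Main check valve offline=occurs, Cylinder backup unavailable=not, B pressure regulator is out=not → at least one input occurs → occurs.
Vaporizer chain inoperative [OR]: Pipeline path inoperative=occurs, Auxiliary supply hose is down=not, North O2 cylinder 2 malfunctions=not, Primary APL valve 2 trips=not → at least one input occurs → occurs.
Anesthesia gas delivery interrupted [OR]: O2 supply down=not, Vaporizer chain inoperative=occurs, Redundant flowmeter 2 offline=not → at least one input occurs → occurs.

Yes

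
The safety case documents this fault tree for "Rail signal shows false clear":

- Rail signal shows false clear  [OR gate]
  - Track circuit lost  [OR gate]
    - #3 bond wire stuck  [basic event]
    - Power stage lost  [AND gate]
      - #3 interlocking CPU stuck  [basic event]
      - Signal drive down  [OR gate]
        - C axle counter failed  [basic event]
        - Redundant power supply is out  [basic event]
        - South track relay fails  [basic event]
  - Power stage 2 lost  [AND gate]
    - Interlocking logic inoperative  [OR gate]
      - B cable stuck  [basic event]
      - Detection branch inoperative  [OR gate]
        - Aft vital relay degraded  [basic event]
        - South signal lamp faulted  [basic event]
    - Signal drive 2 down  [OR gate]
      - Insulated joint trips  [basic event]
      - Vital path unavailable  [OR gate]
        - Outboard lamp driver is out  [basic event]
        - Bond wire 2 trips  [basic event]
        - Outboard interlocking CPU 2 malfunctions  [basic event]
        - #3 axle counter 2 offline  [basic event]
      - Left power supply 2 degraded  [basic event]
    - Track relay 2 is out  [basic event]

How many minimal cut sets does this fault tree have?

22

Signal drive down [OR]: union of children's cut sets → 3 cut set(s).
Power stage lost [AND]: one cut set from each child combined → 1 × 3 = 3 cut set(s).
Track circuit lost [OR]: union of children's cut sets → 4 cut set(s).
Detection branch inoperative [OR]: union of children's cut sets → 2 cut set(s).
Interlocking logic inoperative [OR]: union of children's cut sets → 3 cut set(s).
Vital path unavailable [OR]: union of children's cut sets → 4 cut set(s).
Signal drive 2 down [OR]: union of children's cut sets → 6 cut set(s).
Power stage 2 lost [AND]: one cut set from each child combined → 3 × 6 × 1 = 18 cut set(s).
Rail signal shows false clear [OR]: union of children's cut sets → 22 cut set(s).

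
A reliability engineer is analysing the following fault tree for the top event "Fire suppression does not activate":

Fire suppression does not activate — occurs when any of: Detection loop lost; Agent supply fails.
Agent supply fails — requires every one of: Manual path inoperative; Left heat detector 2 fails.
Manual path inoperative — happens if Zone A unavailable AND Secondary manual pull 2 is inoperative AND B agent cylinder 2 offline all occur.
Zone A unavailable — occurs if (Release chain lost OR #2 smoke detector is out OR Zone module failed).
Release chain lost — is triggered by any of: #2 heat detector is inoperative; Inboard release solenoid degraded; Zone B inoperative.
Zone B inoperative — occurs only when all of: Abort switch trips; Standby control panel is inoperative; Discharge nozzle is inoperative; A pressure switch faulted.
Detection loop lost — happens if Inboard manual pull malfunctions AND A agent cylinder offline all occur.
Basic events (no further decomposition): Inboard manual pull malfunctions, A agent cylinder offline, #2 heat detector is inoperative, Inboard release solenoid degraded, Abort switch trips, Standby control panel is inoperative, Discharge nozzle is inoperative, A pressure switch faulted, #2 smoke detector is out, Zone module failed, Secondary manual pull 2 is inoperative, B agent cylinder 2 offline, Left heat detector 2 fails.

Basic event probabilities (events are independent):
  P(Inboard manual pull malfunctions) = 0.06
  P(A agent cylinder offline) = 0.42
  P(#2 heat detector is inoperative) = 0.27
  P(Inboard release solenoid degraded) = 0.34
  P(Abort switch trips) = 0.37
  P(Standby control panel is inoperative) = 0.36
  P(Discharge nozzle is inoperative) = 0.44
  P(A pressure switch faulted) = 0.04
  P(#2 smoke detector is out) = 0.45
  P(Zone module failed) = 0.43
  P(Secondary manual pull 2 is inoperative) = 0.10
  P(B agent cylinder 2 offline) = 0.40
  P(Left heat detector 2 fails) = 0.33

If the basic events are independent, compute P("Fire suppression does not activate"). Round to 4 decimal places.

P(Detection loop lost) [AND] = 0.06 × 0.42 = 0.025200
P(Zone B inoperative) [AND] = 0.37 × 0.36 × 0.44 × 0.04 = 0.002344
P(Release chain lost) [OR] = 1 − (1−0.27) × (1−0.34) × (1−0.002344) = 0.519329
P(Zone A unavailable) [OR] = 1 − (1−0.519329) × (1−0.45) × (1−0.43) = 0.849310
P(Manual path inoperative) [AND] = 0.849310 × 0.10 × 0.40 = 0.033972
P(Agent supply fails) [AND] = 0.033972 × 0.33 = 0.011211
P(Fire suppression does not activate) [OR] = 1 − (1−0.025200) × (1−0.011211) = 0.036128
Rounded to 4 decimal places: P(Fire suppression does not activate) ≈ 0.0361.

0.0361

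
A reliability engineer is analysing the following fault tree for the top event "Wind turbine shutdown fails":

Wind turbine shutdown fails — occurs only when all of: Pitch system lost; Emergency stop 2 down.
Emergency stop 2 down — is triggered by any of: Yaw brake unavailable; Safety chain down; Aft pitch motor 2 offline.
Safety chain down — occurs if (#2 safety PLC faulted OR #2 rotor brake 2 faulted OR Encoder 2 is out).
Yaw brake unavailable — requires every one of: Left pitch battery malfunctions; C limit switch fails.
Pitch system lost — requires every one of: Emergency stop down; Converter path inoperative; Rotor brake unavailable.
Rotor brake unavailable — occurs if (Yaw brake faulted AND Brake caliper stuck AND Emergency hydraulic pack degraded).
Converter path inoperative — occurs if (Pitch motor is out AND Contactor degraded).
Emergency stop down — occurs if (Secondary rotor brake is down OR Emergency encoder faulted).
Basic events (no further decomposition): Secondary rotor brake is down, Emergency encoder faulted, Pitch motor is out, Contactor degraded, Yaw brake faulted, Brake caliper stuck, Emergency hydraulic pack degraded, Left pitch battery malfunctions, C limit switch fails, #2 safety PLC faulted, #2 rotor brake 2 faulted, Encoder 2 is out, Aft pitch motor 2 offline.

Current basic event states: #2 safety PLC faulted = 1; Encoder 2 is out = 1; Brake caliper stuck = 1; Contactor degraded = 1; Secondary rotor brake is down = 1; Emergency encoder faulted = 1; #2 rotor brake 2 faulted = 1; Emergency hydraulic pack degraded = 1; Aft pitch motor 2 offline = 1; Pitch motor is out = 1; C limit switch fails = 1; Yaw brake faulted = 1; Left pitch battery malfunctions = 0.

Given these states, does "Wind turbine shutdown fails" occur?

Emergency stop down [OR]: Secondary rotor brake is down=occurs, Emergency encoder faulted=occurs → at least one input occurs → occurs.
Converter path inoperative [AND]: Pitch motor is out=occurs, Contactor degraded=occurs → all inputs occur → occurs.
Rotor brake unavailable [AND]: Yaw brake faulted=occurs, Brake caliper stuck=occurs, Emergency hydraulic pack degraded=occurs → all inputs occur → occurs.
Pitch system lost [AND]: Emergency stop down=occurs, Converter path inoperative=occurs, Rotor brake unavailable=occurs → all inputs occur → occurs.
Yaw brake unavailable [AND]: Left pitch battery malfunctions=not, C limit switch fails=occurs → not all inputs occur → does not occur.
Safety chain down [OR]: #2 safety PLC faulted=occurs, #2 rotor brake 2 faulted=occurs, Encoder 2 is out=occurs → at least one input occurs → occurs.
Emergency stop 2 down [OR]: Yaw brake unavailable=not, Safety chain down=occurs, Aft pitch motor 2 offline=occurs → at least one input occurs → occurs.
Wind turbine shutdown fails [AND]: Pitch system lost=occurs, Emergency stop 2 down=occurs → all inputs occur → occurs.

Yes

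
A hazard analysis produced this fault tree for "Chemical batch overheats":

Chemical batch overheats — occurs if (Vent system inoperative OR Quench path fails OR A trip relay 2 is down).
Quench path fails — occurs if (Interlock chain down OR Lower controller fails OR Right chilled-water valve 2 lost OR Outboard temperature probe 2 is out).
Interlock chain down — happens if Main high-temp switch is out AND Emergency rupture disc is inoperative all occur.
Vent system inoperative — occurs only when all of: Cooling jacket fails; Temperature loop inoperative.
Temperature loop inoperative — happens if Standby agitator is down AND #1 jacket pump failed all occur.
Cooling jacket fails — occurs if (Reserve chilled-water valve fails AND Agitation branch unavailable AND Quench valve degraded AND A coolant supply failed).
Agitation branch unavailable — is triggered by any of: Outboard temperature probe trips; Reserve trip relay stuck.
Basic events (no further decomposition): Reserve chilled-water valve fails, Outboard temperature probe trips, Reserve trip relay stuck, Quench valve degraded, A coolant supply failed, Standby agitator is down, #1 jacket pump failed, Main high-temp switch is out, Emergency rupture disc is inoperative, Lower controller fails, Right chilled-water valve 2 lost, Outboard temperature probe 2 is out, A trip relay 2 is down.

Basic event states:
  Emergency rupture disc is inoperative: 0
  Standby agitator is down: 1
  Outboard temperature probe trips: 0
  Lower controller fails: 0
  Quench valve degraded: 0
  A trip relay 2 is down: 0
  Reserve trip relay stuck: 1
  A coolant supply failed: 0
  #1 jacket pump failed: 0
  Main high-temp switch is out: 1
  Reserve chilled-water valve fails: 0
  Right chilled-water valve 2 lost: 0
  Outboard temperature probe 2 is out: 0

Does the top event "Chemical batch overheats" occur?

No

Agitation branch unavailable [OR]: Outboard temperature probe trips=not, Reserve trip relay stuck=occurs → at least one input occurs → occurs.
Cooling jacket fails [AND]: Reserve chilled-water valve fails=not, Agitation branch unavailable=occurs, Quench valve degraded=not, A coolant supply failed=not → not all inputs occur → does not occur.
Temperature loop inoperative [AND]: Standby agitator is down=occurs, #1 jacket pump failed=not → not all inputs occur → does not occur.
Vent system inoperative [AND]: Cooling jacket fails=not, Temperature loop inoperative=not → not all inputs occur → does not occur.
Interlock chain down [AND]: Main high-temp switch is out=occurs, Emergency rupture disc is inoperative=not → not all inputs occur → does not occur.
Quench path fails [OR]: Interlock chain down=not, Lower controller fails=not, Right chilled-water valve 2 lost=not, Outboard temperature probe 2 is out=not → no input occurs → does not occur.
Chemical batch overheats [OR]: Vent system inoperative=not, Quench path fails=not, A trip relay 2 is down=not → no input occurs → does not occur.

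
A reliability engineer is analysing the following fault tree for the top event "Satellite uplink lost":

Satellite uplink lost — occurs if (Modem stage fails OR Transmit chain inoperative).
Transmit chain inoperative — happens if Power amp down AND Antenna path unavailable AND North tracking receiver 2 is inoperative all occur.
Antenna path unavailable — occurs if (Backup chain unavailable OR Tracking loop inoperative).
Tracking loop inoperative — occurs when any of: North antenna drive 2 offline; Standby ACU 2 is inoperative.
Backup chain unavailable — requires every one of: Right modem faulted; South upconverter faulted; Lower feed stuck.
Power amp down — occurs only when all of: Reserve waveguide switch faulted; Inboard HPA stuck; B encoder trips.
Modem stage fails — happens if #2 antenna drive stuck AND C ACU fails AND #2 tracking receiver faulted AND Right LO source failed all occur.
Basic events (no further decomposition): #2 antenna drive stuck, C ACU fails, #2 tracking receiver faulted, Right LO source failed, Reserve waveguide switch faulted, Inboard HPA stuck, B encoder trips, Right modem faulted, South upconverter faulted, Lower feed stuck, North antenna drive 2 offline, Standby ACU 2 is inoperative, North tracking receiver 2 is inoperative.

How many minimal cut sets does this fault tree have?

Modem stage fails [AND]: one cut set from each child combined → 1 × 1 × 1 × 1 = 1 cut set(s).
Power amp down [AND]: one cut set from each child combined → 1 × 1 × 1 = 1 cut set(s).
Backup chain unavailable [AND]: one cut set from each child combined → 1 × 1 × 1 = 1 cut set(s).
Tracking loop inoperative [OR]: union of children's cut sets → 2 cut set(s).
Antenna path unavailable [OR]: union of children's cut sets → 3 cut set(s).
Transmit chain inoperative [AND]: one cut set from each child combined → 1 × 3 × 1 = 3 cut set(s).
Satellite uplink lost [OR]: union of children's cut sets → 4 cut set(s).
Minimal cut sets: {#2 antenna drive stuck, #2 tracking receiver faulted, C ACU fails, Right LO source failed}; {B encoder trips, Inboard HPA stuck, Lower feed stuck, North tracking receiver 2 is inoperative, Reserve waveguide switch faulted, Right modem faulted, South upconverter faulted}; {B encoder trips, Inboard HPA stuck, North antenna drive 2 offline, North tracking receiver 2 is inoperative, Reserve waveguide switch faulted}; {B encoder trips, Inboard HPA stuck, North tracking receiver 2 is inoperative, Reserve waveguide switch faulted, Standby ACU 2 is inoperative}.

4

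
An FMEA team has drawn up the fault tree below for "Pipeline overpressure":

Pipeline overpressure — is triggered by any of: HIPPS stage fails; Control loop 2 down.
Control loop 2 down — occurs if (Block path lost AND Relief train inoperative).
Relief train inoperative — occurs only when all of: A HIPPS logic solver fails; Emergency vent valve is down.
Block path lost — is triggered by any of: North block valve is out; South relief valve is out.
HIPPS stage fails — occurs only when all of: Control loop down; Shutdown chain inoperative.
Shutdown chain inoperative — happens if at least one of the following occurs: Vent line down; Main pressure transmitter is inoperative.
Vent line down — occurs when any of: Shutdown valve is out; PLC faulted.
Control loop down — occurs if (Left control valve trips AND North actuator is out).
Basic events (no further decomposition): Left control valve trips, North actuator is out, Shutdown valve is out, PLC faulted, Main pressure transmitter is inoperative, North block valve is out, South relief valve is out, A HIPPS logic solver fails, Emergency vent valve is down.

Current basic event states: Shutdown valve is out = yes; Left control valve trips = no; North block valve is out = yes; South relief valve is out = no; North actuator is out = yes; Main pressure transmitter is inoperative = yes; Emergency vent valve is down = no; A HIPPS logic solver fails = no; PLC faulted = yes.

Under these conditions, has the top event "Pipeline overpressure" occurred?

No

Control loop down [AND]: Left control valve trips=not, North actuator is out=occurs → not all inputs occur → does not occur.
Vent line down [OR]: Shutdown valve is out=occurs, PLC faulted=occurs → at least one input occurs → occurs.
Shutdown chain inoperative [OR]: Vent line down=occurs, Main pressure transmitter is inoperative=occurs → at least one input occurs → occurs.
HIPPS stage fails [AND]: Control loop down=not, Shutdown chain inoperative=occurs → not all inputs occur → does not occur.
Block path lost [OR]: North block valve is out=occurs, South relief valve is out=not → at least one input occurs → occurs.
Relief train inoperative [AND]: A HIPPS logic solver fails=not, Emergency vent valve is down=not → not all inputs occur → does not occur.
Control loop 2 down [AND]: Block path lost=occurs, Relief train inoperative=not → not all inputs occur → does not occur.
Pipeline overpressure [OR]: HIPPS stage fails=not, Control loop 2 down=not → no input occurs → does not occur.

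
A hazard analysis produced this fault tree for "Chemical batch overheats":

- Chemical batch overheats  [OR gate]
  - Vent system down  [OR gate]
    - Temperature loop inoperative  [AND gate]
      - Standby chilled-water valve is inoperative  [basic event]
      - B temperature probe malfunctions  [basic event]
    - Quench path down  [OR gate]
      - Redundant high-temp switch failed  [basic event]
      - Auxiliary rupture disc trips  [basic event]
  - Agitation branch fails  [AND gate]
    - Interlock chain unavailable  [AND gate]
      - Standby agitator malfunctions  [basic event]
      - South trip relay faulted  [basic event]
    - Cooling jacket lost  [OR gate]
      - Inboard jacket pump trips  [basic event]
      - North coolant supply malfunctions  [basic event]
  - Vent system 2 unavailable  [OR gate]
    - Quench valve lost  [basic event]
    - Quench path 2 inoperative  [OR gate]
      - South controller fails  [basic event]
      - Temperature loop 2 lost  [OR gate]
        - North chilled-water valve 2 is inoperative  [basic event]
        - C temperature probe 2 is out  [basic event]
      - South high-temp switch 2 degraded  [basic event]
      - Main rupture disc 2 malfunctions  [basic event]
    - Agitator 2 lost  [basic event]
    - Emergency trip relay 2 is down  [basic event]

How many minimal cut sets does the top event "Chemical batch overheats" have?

13

Temperature loop inoperative [AND]: one cut set from each child combined → 1 × 1 = 1 cut set(s).
Quench path down [OR]: union of children's cut sets → 2 cut set(s).
Vent system down [OR]: union of children's cut sets → 3 cut set(s).
Interlock chain unavailable [AND]: one cut set from each child combined → 1 × 1 = 1 cut set(s).
Cooling jacket lost [OR]: union of children's cut sets → 2 cut set(s).
Agitation branch fails [AND]: one cut set from each child combined → 1 × 2 = 2 cut set(s).
Temperature loop 2 lost [OR]: union of children's cut sets → 2 cut set(s).
Quench path 2 inoperative [OR]: union of children's cut sets → 5 cut set(s).
Vent system 2 unavailable [OR]: union of children's cut sets → 8 cut set(s).
Chemical batch overheats [OR]: union of children's cut sets → 13 cut set(s).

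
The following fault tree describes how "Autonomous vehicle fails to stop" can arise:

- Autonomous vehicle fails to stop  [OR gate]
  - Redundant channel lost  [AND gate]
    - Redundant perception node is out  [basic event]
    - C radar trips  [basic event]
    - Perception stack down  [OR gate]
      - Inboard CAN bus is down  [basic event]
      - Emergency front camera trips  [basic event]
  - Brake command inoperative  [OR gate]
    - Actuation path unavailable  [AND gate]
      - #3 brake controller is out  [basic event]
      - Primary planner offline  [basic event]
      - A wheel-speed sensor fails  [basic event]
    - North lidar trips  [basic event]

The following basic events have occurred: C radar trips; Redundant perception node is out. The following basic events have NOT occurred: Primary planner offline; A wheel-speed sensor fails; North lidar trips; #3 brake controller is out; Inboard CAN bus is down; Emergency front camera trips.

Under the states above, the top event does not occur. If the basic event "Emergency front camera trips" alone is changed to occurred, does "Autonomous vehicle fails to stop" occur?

Counterfactual: set "Emergency front camera trips" to occurred.
Perception stack down [OR]: Inboard CAN bus is down=not, Emergency front camera trips=occurs → at least one input occurs → occurs.
Redundant channel lost [AND]: Redundant perception node is out=occurs, C radar trips=occurs, Perception stack down=occurs → all inputs occur → occurs.
Actuation path unavailable [AND]: #3 brake controller is out=not, Primary planner offline=not, A wheel-speed sensor fails=not → not all inputs occur → does not occur.
Brake command inoperative [OR]: Actuation path unavailable=not, North lidar trips=not → no input occurs → does not occur.
Autonomous vehicle fails to stop [OR]: Redundant channel lost=occurs, Brake command inoperative=not → at least one input occurs → occurs.

Yes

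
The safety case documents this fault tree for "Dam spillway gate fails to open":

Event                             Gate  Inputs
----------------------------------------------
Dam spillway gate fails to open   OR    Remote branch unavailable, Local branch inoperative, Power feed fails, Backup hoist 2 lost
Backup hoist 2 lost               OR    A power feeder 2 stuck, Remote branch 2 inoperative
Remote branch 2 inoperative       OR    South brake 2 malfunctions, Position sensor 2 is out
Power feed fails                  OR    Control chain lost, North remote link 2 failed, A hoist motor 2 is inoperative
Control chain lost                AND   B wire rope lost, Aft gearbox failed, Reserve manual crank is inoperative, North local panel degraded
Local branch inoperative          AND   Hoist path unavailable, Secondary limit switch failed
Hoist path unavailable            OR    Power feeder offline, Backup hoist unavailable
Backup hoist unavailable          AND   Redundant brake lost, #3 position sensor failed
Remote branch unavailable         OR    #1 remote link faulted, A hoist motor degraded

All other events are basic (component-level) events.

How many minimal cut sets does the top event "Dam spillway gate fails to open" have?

Remote branch unavailable [OR]: union of children's cut sets → 2 cut set(s).
Backup hoist unavailable [AND]: one cut set from each child combined → 1 × 1 = 1 cut set(s).
Hoist path unavailable [OR]: union of children's cut sets → 2 cut set(s).
Local branch inoperative [AND]: one cut set from each child combined → 2 × 1 = 2 cut set(s).
Control chain lost [AND]: one cut set from each child combined → 1 × 1 × 1 × 1 = 1 cut set(s).
Power feed fails [OR]: union of children's cut sets → 3 cut set(s).
Remote branch 2 inoperative [OR]: union of children's cut sets → 2 cut set(s).
Backup hoist 2 lost [OR]: union of children's cut sets → 3 cut set(s).
Dam spillway gate fails to open [OR]: union of children's cut sets → 10 cut set(s).
Minimal cut sets: {#1 remote link faulted}; {A hoist motor degraded}; {Power feeder offline, Secondary limit switch failed}; {#3 position sensor failed, Redundant brake lost, Secondary limit switch failed}; {Aft gearbox failed, B wire rope lost, North local panel degraded, Reserve manual crank is inoperative}; {North remote link 2 failed}; {A hoist motor 2 is inoperative}; {A power feeder 2 stuck}; {South brake 2 malfunctions}; {Position sensor 2 is out}.

10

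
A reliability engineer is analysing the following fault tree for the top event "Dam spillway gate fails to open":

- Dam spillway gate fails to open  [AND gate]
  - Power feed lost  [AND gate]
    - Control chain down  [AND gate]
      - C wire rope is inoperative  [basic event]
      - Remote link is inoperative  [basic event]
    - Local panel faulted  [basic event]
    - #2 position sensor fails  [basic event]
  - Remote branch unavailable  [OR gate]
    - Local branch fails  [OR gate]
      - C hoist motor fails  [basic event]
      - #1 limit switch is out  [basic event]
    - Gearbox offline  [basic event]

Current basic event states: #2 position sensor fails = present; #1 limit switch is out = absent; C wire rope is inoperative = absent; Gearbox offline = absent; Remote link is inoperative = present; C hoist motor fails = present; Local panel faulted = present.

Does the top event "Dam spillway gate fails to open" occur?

Control chain down [AND]: C wire rope is inoperative=not, Remote link is inoperative=occurs → not all inputs occur → does not occur.
Power feed lost [AND]: Control chain down=not, Local panel faulted=occurs, #2 position sensor fails=occurs → not all inputs occur → does not occur.
Local branch fails [OR]: C hoist motor fails=occurs, #1 limit switch is out=not → at least one input occurs → occurs.
Remote branch unavailable [OR]: Local branch fails=occurs, Gearbox offline=not → at least one input occurs → occurs.
Dam spillway gate fails to open [AND]: Power feed lost=not, Remote branch unavailable=occurs → not all inputs occur → does not occur.

No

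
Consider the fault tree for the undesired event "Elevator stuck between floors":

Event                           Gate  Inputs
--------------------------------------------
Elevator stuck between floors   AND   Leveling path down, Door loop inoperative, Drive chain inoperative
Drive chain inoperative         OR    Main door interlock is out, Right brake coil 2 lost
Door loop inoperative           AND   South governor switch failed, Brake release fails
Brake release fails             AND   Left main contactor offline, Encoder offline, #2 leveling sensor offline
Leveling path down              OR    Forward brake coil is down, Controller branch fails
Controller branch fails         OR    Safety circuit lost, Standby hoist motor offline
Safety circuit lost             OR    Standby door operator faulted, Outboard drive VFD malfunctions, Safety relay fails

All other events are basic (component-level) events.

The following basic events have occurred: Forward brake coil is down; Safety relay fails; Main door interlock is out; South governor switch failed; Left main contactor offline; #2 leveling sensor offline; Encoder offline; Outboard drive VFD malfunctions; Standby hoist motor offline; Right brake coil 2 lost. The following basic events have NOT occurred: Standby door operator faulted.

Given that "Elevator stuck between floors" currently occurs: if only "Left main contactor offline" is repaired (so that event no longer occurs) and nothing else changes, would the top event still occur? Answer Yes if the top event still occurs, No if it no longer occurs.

Counterfactual: set "Left main contactor offline" to not occurred.
Safety circuit lost [OR]: Standby door operator faulted=not, Outboard drive VFD malfunctions=occurs, Safety relay fails=occurs → at least one input occurs → occurs.
Controller branch fails [OR]: Safety circuit lost=occurs, Standby hoist motor offline=occurs → at least one input occurs → occurs.
Leveling path down [OR]: Forward brake coil is down=occurs, Controller branch fails=occurs → at least one input occurs → occurs.
Brake release fails [AND]: Left main contactor offline=not, Encoder offline=occurs, #2 leveling sensor offline=occurs → not all inputs occur → does not occur.
Door loop inoperative [AND]: South governor switch failed=occurs, Brake release fails=not → not all inputs occur → does not occur.
Drive chain inoperative [OR]: Main door interlock is out=occurs, Right brake coil 2 lost=occurs → at least one input occurs → occurs.
Elevator stuck between floors [AND]: Leveling path down=occurs, Door loop inoperative=not, Drive chain inoperative=occurs → not all inputs occur → does not occur.

No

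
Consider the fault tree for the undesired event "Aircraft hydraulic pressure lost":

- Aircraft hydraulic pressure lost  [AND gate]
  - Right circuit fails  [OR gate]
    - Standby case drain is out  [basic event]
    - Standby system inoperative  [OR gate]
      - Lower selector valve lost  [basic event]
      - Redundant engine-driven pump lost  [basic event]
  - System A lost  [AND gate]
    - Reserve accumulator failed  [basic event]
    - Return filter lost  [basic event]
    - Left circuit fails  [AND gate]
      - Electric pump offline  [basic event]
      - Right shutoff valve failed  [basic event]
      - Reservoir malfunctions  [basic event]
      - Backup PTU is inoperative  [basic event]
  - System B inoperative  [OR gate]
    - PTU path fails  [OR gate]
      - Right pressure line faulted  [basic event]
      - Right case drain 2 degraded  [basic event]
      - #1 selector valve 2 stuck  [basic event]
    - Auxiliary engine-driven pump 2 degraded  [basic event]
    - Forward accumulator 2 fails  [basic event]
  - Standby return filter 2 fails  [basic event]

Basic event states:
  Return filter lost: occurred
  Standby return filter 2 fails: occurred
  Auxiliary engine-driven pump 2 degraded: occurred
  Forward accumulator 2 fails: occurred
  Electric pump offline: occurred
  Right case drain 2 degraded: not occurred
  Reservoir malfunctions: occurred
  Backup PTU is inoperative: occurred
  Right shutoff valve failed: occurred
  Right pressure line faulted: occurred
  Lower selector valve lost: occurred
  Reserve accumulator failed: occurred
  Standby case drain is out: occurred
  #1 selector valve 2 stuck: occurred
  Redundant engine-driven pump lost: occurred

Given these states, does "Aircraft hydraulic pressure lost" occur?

Standby system inoperative [OR]: Lower selector valve lost=occurs, Redundant engine-driven pump lost=occurs → at least one input occurs → occurs.
Right circuit fails [OR]: Standby case drain is out=occurs, Standby system inoperative=occurs → at least one input occurs → occurs.
Left circuit fails [AND]: Electric pump offline=occurs, Right shutoff valve failed=occurs, Reservoir malfunctions=occurs, Backup PTU is inoperative=occurs → all inputs occur → occurs.
System A lost [AND]: Reserve accumulator failed=occurs, Return filter lost=occurs, Left circuit fails=occurs → all inputs occur → occurs.
PTU path fails [OR]: Right pressure line faulted=occurs, Right case drain 2 degraded=not, #1 selector valve 2 stuck=occurs → at least one input occurs → occurs.
System B inoperative [OR]: PTU path fails=occurs, Auxiliary engine-driven pump 2 degraded=occurs, Forward accumulator 2 fails=occurs → at least one input occurs → occurs.
Aircraft hydraulic pressure lost [AND]: Right circuit fails=occurs, System A lost=occurs, System B inoperative=occurs, Standby return filter 2 fails=occurs → all inputs occur → occurs.

Yes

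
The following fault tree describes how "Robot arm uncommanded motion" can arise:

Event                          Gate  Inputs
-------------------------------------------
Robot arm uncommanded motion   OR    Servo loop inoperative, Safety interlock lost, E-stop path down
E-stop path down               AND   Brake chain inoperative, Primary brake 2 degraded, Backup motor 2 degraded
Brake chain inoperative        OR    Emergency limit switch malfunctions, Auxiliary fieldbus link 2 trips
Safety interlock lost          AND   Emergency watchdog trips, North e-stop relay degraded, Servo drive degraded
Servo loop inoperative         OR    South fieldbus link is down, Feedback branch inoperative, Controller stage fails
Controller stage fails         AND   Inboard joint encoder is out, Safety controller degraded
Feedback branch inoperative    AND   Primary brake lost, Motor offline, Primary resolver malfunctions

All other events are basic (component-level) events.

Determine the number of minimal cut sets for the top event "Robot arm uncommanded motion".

Feedback branch inoperative [AND]: one cut set from each child combined → 1 × 1 × 1 = 1 cut set(s).
Controller stage fails [AND]: one cut set from each child combined → 1 × 1 = 1 cut set(s).
Servo loop inoperative [OR]: union of children's cut sets → 3 cut set(s).
Safety interlock lost [AND]: one cut set from each child combined → 1 × 1 × 1 = 1 cut set(s).
Brake chain inoperative [OR]: union of children's cut sets → 2 cut set(s).
E-stop path down [AND]: one cut set from each child combined → 2 × 1 × 1 = 2 cut set(s).
Robot arm uncommanded motion [OR]: union of children's cut sets → 6 cut set(s).
Minimal cut sets: {South fieldbus link is down}; {Motor offline, Primary brake lost, Primary resolver malfunctions}; {Inboard joint encoder is out, Safety controller degraded}; {Emergency watchdog trips, North e-stop relay degraded, Servo drive degraded}; {Backup motor 2 degraded, Emergency limit switch malfunctions, Primary brake 2 degraded}; {Auxiliary fieldbus link 2 trips, Backup motor 2 degraded, Primary brake 2 degraded}.

6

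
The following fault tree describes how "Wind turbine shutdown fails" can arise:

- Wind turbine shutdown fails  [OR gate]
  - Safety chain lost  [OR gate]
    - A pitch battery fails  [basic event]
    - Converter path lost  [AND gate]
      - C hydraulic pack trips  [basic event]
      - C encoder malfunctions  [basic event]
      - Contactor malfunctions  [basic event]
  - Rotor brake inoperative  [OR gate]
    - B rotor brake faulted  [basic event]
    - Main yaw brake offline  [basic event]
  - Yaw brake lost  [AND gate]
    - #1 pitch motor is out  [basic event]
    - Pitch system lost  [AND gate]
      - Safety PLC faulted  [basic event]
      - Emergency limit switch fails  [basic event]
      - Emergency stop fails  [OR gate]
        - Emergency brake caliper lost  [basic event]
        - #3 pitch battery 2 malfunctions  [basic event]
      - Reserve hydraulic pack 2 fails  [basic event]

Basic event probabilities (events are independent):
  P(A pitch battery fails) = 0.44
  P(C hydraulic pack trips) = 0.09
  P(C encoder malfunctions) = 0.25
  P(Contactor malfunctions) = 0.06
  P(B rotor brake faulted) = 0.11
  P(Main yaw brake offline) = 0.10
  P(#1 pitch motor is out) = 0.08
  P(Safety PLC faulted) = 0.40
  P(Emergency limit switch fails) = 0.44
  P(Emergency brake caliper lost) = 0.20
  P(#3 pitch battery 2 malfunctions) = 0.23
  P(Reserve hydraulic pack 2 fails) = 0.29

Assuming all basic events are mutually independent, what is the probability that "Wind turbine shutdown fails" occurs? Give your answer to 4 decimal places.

0.5527

P(Converter path lost) [AND] = 0.09 × 0.25 × 0.06 = 0.001350
P(Safety chain lost) [OR] = 1 − (1−0.44) × (1−0.001350) = 0.440756
P(Rotor brake inoperative) [OR] = 1 − (1−0.11) × (1−0.10) = 0.199000
P(Emergency stop fails) [OR] = 1 − (1−0.20) × (1−0.23) = 0.384000
P(Pitch system lost) [AND] = 0.40 × 0.44 × 0.384000 × 0.29 = 0.019599
P(Yaw brake lost) [AND] = 0.08 × 0.019599 = 0.001568
P(Wind turbine shutdown fails) [OR] = 1 − (1−0.440756) × (1−0.199000) × (1−0.001568) = 0.552748
Rounded to 4 decimal places: P(Wind turbine shutdown fails) ≈ 0.5527.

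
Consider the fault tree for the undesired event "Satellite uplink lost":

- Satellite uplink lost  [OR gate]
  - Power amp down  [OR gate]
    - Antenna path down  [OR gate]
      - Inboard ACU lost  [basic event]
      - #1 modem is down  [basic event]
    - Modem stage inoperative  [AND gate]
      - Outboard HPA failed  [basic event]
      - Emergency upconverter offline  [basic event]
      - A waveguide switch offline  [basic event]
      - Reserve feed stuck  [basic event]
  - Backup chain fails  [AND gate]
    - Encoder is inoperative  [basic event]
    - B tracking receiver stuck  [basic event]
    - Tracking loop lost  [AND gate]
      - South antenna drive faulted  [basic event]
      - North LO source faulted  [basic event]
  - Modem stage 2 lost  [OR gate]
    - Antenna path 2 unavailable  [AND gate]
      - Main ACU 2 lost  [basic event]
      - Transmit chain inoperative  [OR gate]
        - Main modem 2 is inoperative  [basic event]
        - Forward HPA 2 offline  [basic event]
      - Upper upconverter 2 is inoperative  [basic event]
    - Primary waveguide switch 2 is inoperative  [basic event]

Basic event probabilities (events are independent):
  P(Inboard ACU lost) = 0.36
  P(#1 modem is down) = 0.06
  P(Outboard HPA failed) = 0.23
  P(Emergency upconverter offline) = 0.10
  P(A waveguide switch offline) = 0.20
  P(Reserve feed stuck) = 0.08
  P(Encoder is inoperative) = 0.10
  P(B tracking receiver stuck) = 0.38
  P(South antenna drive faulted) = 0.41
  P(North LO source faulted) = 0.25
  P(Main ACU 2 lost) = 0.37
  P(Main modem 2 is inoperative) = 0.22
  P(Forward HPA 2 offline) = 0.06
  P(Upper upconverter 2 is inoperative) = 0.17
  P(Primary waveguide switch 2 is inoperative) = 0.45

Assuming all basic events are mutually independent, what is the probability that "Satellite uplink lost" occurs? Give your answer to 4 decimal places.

0.6761

P(Antenna path down) [OR] = 1 − (1−0.36) × (1−0.06) = 0.398400
P(Modem stage inoperative) [AND] = 0.23 × 0.10 × 0.20 × 0.08 = 0.000368
P(Power amp down) [OR] = 1 − (1−0.398400) × (1−0.000368) = 0.398621
P(Tracking loop lost) [AND] = 0.41 × 0.25 = 0.102500
P(Backup chain fails) [AND] = 0.10 × 0.38 × 0.102500 = 0.003895
P(Transmit chain inoperative) [OR] = 1 − (1−0.22) × (1−0.06) = 0.266800
P(Antenna path 2 unavailable) [AND] = 0.37 × 0.266800 × 0.17 = 0.016782
P(Modem stage 2 lost) [OR] = 1 − (1−0.016782) × (1−0.45) = 0.459230
P(Satellite uplink lost) [OR] = 1 − (1−0.398621) × (1−0.003895) × (1−0.459230) = 0.676059
Rounded to 4 decimal places: P(Satellite uplink lost) ≈ 0.6761.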